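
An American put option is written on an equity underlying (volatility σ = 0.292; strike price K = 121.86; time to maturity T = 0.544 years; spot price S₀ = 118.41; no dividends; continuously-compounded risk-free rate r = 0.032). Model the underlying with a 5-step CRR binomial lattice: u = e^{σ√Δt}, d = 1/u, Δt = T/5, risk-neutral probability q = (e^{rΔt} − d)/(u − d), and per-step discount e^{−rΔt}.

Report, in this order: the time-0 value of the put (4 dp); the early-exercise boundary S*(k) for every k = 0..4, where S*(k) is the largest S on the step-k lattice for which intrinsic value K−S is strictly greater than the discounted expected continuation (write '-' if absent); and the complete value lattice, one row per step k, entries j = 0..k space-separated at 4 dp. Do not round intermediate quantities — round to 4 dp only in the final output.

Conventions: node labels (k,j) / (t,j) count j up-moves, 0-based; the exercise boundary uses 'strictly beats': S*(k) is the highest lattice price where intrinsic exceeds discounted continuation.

price = 11.5028
boundary = - - - 88.6952 97.6629
tree:
11.5028
17.1367 5.8137
24.4792 9.7373 1.8361
33.1648 15.7561 3.6414 0.0000
41.3090 24.1971 7.2219 0.0000 0.0000
48.7054 33.1648 14.3227 0.0000 0.0000 0.0000

Δt=0.10880, u=1.10111, d=0.90818, q=0.49402, disc=e^(-rΔt)=0.99652
k=5 terminal: V=max(K-S,0) → 48.7054 33.1648 14.3227 0.0000 0.0000 0.0000
k=4: j=0 S=80.5510 intr=41.3090 cont=40.8855 V=41.3090[EX]; j=1 S=97.6629 intr=24.1971 cont=23.7736 V=24.1971[EX]; j=2 S=118.4100 intr=3.4500 cont=7.2219 V=7.2219[hold]; j=3 S=143.5645 intr=0.0000 cont=0.0000 V=0.0000[hold]; j=4 S=174.0628 intr=0.0000 cont=0.0000 V=0.0000[hold]  S*(4)=97.6629
k=3: j=0 S=88.6952 intr=33.1648 cont=32.7413 V=33.1648[EX]; j=1 S=107.5373 intr=14.3227 cont=15.7561 V=15.7561[hold]; j=2 S=130.3820 intr=0.0000 cont=3.6414 V=3.6414[hold]; j=3 S=158.0799 intr=0.0000 cont=0.0000 V=0.0000[hold]  S*(3)=88.6952
k=2: j=0 S=97.6629 intr=24.1971 cont=24.4792 V=24.4792[hold]; j=1 S=118.4100 intr=3.4500 cont=9.7373 V=9.7373[hold]; j=2 S=143.5645 intr=0.0000 cont=1.8361 V=1.8361[hold]  S*(2)=-
k=1: j=0 S=107.5373 intr=14.3227 cont=17.1367 V=17.1367[hold]; j=1 S=130.3820 intr=0.0000 cont=5.8137 V=5.8137[hold]  S*(1)=-
k=0: j=0 S=118.4100 intr=3.4500 cont=11.5028 V=11.5028[hold]  S*(0)=-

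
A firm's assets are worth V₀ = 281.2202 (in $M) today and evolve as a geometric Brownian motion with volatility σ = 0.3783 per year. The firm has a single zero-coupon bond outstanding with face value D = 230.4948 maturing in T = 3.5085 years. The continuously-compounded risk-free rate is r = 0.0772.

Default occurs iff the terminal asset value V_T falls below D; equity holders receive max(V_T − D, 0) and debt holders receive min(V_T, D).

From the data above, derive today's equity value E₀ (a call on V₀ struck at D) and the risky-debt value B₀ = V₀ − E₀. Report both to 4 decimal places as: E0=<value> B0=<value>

Apply the equity-as-call identities (strike 230.4948, horizon 3.5085 years):
d₁ = [ln(V₀/D) + (r + σ²/2)T] / (σ√T)
   = [ln(281.2202/230.4948) + (0.0772 + 0.5·0.3783²)·3.5085] / (0.3783·√3.5085)
   = [0.198910 + 0.521908] / 0.708593 = 1.017252
d₂ = d₁ − σ√T = 1.017252 − 0.708593 = 0.308659
N(d₁) = 0.845483,  N(d₂) = 0.621209,  e^(−rT) = 0.762726
E₀ = V₀·N(d₁) − D·e^(−rT)·N(d₂)
   = 281.2202·0.845483 − 230.4948·0.762726·0.621209 = 128.555605
B₀ = V₀ − E₀ = 281.2202 − 128.555605 = 152.664595

E0=128.5556 B0=152.6646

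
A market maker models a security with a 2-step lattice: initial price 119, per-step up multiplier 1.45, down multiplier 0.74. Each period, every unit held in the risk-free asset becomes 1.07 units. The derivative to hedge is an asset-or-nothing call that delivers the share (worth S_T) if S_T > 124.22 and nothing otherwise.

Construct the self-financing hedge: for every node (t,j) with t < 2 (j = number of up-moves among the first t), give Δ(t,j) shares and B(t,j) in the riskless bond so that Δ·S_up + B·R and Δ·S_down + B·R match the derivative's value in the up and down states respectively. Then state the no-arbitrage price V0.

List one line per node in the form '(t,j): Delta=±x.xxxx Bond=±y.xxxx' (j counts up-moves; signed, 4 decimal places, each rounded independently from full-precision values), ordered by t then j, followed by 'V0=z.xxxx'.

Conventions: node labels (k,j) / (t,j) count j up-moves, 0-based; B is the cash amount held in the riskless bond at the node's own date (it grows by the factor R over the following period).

(0,0): Delta=1.3858 Bond=-62.2125
(1,0): Delta=2.0423 Bond=-124.3759
(1,1): Delta=1.0000 Bond=0.0000
V0=102.6960

The replicating-portfolio and risk-neutral prices coincide; use p* = (1.07−0.74)/(1.45−0.74) = 0.4648 for the latter.
Expiry values: V(2,0)=0.0000, V(2,1)=127.6870, V(2,2)=250.1975
(1,0): S=88.0600. Δ = (V_up−V_dn)/(S_up−S_dn) = (127.6870−0.0000)/(127.6870−65.1644) = 2.0423. V = [p*·127.6870 + (1−p*)·0.0000]/1.07 = 55.4649. B = V − Δ·S = -124.3759.
(1,1): S=172.5500. Δ = (V_up−V_dn)/(S_up−S_dn) = (250.1975−127.6870)/(250.1975−127.6870) = 1.0000. V = [p*·250.1975 + (1−p*)·127.6870]/1.07 = 172.5500. B = V − Δ·S = 0.0000.
(0,0): S=119.0000. Δ = (V_up−V_dn)/(S_up−S_dn) = (172.5500−55.4649)/(172.5500−88.0600) = 1.3858. V = [p*·172.5500 + (1−p*)·55.4649]/1.07 = 102.6960. B = V − Δ·S = -62.2125.
Sanity check at the root: Δ(0,0)·S0 + B(0,0) reproduces V0 = 102.6960.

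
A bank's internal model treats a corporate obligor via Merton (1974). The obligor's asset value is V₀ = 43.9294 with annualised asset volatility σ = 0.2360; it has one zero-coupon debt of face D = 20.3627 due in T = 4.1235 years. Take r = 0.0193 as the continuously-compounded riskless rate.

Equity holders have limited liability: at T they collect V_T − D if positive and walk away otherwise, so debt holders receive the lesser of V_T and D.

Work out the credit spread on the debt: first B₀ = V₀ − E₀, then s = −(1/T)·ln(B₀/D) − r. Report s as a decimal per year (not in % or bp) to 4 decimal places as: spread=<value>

spread=0.0027

Equity is a call on the firm's assets struck at D = 20.3627:
d₁ = [ln(V₀/D) + (r + σ²/2)T] / (σ√T)
   = [ln(43.9294/20.3627) + (0.0193 + 0.5·0.2360²)·4.1235] / (0.2360·√4.1235)
   = [0.768879 + 0.194415] / 0.479231 = 2.010082
d₂ = d₁ − σ√T = 2.010082 − 0.479231 = 1.530851
N(d₁) = 0.977789,  N(d₂) = 0.937097,  e^(−rT) = 0.923501
E₀ = V₀·N(d₁) − D·e^(−rT)·N(d₂)
   = 43.9294·0.977789 − 20.3627·0.923501·0.937097 = 25.331593
B₀ = V₀ − E₀ = 43.9294 − 25.331593 = 18.597807
spread = −(1/T)·ln(B₀/D) − r = −(1/4.1235)·ln(18.597807/20.3627) − 0.0193 = 0.00268645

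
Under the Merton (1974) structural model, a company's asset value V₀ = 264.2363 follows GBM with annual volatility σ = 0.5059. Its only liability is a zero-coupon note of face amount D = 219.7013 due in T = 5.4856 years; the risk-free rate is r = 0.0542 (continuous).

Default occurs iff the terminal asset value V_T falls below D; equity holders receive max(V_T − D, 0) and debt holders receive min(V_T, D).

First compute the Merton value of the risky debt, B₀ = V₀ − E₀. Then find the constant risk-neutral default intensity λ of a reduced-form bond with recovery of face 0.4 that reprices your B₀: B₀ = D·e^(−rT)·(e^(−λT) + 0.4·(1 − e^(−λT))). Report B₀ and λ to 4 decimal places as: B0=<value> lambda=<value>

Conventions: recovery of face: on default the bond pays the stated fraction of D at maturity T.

Work the structural quantities from V₀ = 264.2363 against face 219.7013:
d₁ = [ln(V₀/D) + (r + σ²/2)T] / (σ√T)
   = [ln(264.2363/219.7013) + (0.0542 + 0.5·0.5059²)·5.4856] / (0.5059·√5.4856)
   = [0.184575 + 0.999298] / 1.184886 = 0.999144
d₂ = d₁ − σ√T = 0.999144 − 1.184886 = -0.185742
N(d₁) = 0.841138,  N(d₂) = 0.426323,  e^(−rT) = 0.742807
E₀ = V₀·N(d₁) − D·e^(−rT)·N(d₂)
   = 264.2363·0.841138 − 219.7013·0.742807·0.426323 = 152.684981
B₀ = V₀ − E₀ = 264.2363 − 152.684981 = 111.551319
e^(−λT) = (B₀·e^(rT)/D − 0.4)/(1 − 0.4) = (111.5513·1.346245/219.7013 − 0.4)/0.6 = 0.47257271
λ = −ln(0.47257271)/5.4856 = 0.136642

B0=111.5513 lambda=0.1366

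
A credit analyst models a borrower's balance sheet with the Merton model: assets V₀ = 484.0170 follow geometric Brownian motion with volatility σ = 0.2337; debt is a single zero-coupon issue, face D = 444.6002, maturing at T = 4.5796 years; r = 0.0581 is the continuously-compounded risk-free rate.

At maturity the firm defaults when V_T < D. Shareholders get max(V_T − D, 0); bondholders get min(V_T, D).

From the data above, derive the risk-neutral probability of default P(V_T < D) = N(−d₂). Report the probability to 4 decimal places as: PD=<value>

PD=0.3257

Work the structural quantities from V₀ = 484.0170 against face 444.6002:
d₁ = [ln(V₀/D) + (r + σ²/2)T] / (σ√T)
   = [ln(484.0170/444.6002) + (0.0581 + 0.5·0.2337²)·4.5796] / (0.2337·√4.5796)
   = [0.084945 + 0.391134] / 0.500118 = 0.951932
d₂ = d₁ − σ√T = 0.951932 − 0.500118 = 0.451814
risk-neutral PD = N(−d₂) = N(-0.451814) = 0.325701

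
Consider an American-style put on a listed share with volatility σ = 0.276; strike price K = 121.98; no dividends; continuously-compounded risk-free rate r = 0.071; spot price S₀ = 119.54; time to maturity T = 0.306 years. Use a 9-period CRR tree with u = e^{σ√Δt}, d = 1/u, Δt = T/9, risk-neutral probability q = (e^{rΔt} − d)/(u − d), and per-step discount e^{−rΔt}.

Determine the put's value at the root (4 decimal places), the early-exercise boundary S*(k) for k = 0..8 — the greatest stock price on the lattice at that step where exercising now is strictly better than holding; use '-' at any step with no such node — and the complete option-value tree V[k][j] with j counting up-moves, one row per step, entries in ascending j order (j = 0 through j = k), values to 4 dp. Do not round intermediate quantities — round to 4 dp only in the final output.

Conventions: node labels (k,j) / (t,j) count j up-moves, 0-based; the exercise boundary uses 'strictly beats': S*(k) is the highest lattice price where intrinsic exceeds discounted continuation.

price = 7.5817
boundary = - - - 102.6141 97.5225 102.6141 107.9715 102.6141 107.9715
tree:
7.5817
10.6950 4.6385
14.6342 6.9763 2.4235
19.3659 10.1757 3.9478 0.9763
24.4575 14.3245 6.2539 1.7598 0.2312
29.2964 19.3659 9.5681 3.1121 0.4740 0.0000
33.8952 24.4575 14.0085 5.3644 0.9717 0.0000 0.0000
38.2659 29.2964 19.3659 8.9152 1.9920 0.0000 0.0000 0.0000
42.4196 33.8952 24.4575 14.0085 4.0836 0.0000 0.0000 0.0000 0.0000
46.3673 38.2659 29.2964 19.3659 8.3714 0.0000 0.0000 0.0000 0.0000 0.0000

Δt=0.03400, u=1.05221, d=0.95038, q=0.51102, disc=e^(-rΔt)=0.99759
k=9 terminal: V=max(K-S,0) → 46.3673 38.2659 29.2964 19.3659 8.3714 0.0000 0.0000 0.0000 0.0000 0.0000
k=8: j=0 S=79.5604 intr=42.4196 cont=42.1255 V=42.4196[EX]; j=1 S=88.0848 intr=33.8952 cont=33.6011 V=33.8952[EX]; j=2 S=97.5225 intr=24.4575 cont=24.1634 V=24.4575[EX]; j=3 S=107.9715 intr=14.0085 cont=13.7144 V=14.0085[EX]; j=4 S=119.5400 intr=2.4400 cont=4.0836 V=4.0836[hold]; j=5 S=132.3480 intr=0.0000 cont=0.0000 V=0.0000[hold]; j=6 S=146.5283 intr=0.0000 cont=0.0000 V=0.0000[hold]; j=7 S=162.2279 intr=0.0000 cont=0.0000 V=0.0000[hold]; j=8 S=179.6097 intr=0.0000 cont=0.0000 V=0.0000[hold]  S*(8)=107.9715
k=7: j=0 S=83.7141 intr=38.2659 cont=37.9718 V=38.2659[EX]; j=1 S=92.6836 intr=29.2964 cont=29.0023 V=29.2964[EX]; j=2 S=102.6141 intr=19.3659 cont=19.0718 V=19.3659[EX]; j=3 S=113.6086 intr=8.3714 cont=8.9152 V=8.9152[hold]; j=4 S=125.7811 intr=0.0000 cont=1.9920 V=1.9920[hold]; j=5 S=139.2578 intr=0.0000 cont=0.0000 V=0.0000[hold]; j=6 S=154.1784 intr=0.0000 cont=0.0000 V=0.0000[hold]; j=7 S=170.6977 intr=0.0000 cont=0.0000 V=0.0000[hold]  S*(7)=102.6141
k=6: j=0 S=88.0848 intr=33.8952 cont=33.6011 V=33.8952[EX]; j=1 S=97.5225 intr=24.4575 cont=24.1634 V=24.4575[EX]; j=2 S=107.9715 intr=14.0085 cont=13.9916 V=14.0085[EX]; j=3 S=119.5400 intr=2.4400 cont=5.3644 V=5.3644[hold]; j=4 S=132.3480 intr=0.0000 cont=0.9717 V=0.9717[hold]; j=5 S=146.5283 intr=0.0000 cont=0.0000 V=0.0000[hold]; j=6 S=162.2279 intr=0.0000 cont=0.0000 V=0.0000[hold]  S*(6)=107.9715
k=5: j=0 S=92.6836 intr=29.2964 cont=29.0023 V=29.2964[EX]; j=1 S=102.6141 intr=19.3659 cont=19.0718 V=19.3659[EX]; j=2 S=113.6086 intr=8.3714 cont=9.5681 V=9.5681[hold]; j=3 S=125.7811 intr=0.0000 cont=3.1121 V=3.1121[hold]; j=4 S=139.2578 intr=0.0000 cont=0.4740 V=0.4740[hold]; j=5 S=154.1784 intr=0.0000 cont=0.0000 V=0.0000[hold]  S*(5)=102.6141
k=4: j=0 S=97.5225 intr=24.4575 cont=24.1634 V=24.4575[EX]; j=1 S=107.9715 intr=14.0085 cont=14.3245 V=14.3245[hold]; j=2 S=119.5400 intr=2.4400 cont=6.2539 V=6.2539[hold]; j=3 S=132.3480 intr=0.0000 cont=1.7598 V=1.7598[hold]; j=4 S=146.5283 intr=0.0000 cont=0.2312 V=0.2312[hold]  S*(4)=97.5225
k=3: j=0 S=102.6141 intr=19.3659 cont=19.2329 V=19.3659[EX]; j=1 S=113.6086 intr=8.3714 cont=10.1757 V=10.1757[hold]; j=2 S=125.7811 intr=0.0000 cont=3.9478 V=3.9478[hold]; j=3 S=139.2578 intr=0.0000 cont=0.9763 V=0.9763[hold]  S*(3)=102.6141
k=2: j=0 S=107.9715 intr=14.0085 cont=14.6342 V=14.6342[hold]; j=1 S=119.5400 intr=2.4400 cont=6.9763 V=6.9763[hold]; j=2 S=132.3480 intr=0.0000 cont=2.4235 V=2.4235[hold]  S*(2)=-
k=1: j=0 S=113.6086 intr=8.3714 cont=10.6950 V=10.6950[hold]; j=1 S=125.7811 intr=0.0000 cont=4.6385 V=4.6385[hold]  S*(1)=-
k=0: j=0 S=119.5400 intr=2.4400 cont=7.5817 V=7.5817[hold]  S*(0)=-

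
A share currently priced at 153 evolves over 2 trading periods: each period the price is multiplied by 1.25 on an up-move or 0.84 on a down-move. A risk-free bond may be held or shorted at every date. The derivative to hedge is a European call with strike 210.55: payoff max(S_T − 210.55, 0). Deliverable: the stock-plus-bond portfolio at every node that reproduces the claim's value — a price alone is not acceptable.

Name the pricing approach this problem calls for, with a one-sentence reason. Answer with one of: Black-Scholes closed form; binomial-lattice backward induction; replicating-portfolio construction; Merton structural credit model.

framework: replicating-portfolio construction

Key observation: the deliverable is the dynamic trading strategy on the 2-step tree (spot 153, moves 1.25 and 0.84), so the valuation must go through the node-by-node replicating-portfolio solve.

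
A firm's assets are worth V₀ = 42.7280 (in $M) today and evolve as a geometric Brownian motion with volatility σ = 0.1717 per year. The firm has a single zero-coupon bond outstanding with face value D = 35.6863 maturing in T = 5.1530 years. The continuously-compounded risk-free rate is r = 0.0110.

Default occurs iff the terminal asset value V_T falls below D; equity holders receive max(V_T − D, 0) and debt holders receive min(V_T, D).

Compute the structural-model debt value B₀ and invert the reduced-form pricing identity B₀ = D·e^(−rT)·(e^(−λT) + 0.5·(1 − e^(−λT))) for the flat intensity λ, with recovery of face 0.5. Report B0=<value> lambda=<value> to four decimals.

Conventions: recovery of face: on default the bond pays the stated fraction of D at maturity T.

B0=31.2797 lambda=0.0303

Apply the equity-as-call identities (strike 35.6863, horizon 5.1530 years):
d₁ = [ln(V₀/D) + (r + σ²/2)T] / (σ√T)
   = [ln(42.7280/35.6863) + (0.0110 + 0.5·0.1717²)·5.1530] / (0.1717·√5.1530)
   = [0.180088 + 0.132641] / 0.389763 = 0.802355
d₂ = d₁ − σ√T = 0.802355 − 0.389763 = 0.412592
N(d₁) = 0.788826,  N(d₂) = 0.660047,  e^(−rT) = 0.944894
E₀ = V₀·N(d₁) − D·e^(−rT)·N(d₂)
   = 42.7280·0.788826 − 35.6863·0.944894·0.660047 = 11.448332
B₀ = V₀ − E₀ = 42.7280 − 11.448332 = 31.279668
e^(−λT) = (B₀·e^(rT)/D − 0.5)/(1 − 0.5) = (31.2797·1.058320/35.6863 − 0.5)/0.5 = 0.85527446
λ = −ln(0.85527446)/5.1530 = 0.030338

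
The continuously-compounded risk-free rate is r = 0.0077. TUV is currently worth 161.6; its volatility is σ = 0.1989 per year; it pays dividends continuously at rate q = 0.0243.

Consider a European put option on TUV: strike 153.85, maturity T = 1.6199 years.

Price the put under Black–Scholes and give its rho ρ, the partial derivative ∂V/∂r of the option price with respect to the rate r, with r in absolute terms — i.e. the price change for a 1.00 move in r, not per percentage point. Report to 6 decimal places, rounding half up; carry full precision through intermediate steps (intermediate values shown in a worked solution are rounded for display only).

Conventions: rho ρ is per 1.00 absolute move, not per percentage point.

price = 13.826120
ρ = -126.861379

σ√T = 0.1989·√1.6199 = 0.253151
d₁ = (ln(S/K) + (r−q+σ²/2)T) / (σ√T) = (ln(161.6/153.85) + (0.0077−0.0243+0.1989²/2)·1.6199) / 0.253151 = (0.049146 + 0.005152) / 0.253151 = 0.214490
d₂ = d₁ − σ√T = 0.214490 − 0.253151 = -0.038660
e^{−rT} = 0.987604
e^{−qT} = 0.961401
N(−d₁) = 0.415082,  N(−d₂) = 0.515419
Put price V = K·e^{−rT}·N(−d₂) − S·e^{−qT}·N(−d₁) = 78.314328 − 64.488208 = 13.826120
ρ = −K·T·e^{−rT}·N(−d₂) = -126.861379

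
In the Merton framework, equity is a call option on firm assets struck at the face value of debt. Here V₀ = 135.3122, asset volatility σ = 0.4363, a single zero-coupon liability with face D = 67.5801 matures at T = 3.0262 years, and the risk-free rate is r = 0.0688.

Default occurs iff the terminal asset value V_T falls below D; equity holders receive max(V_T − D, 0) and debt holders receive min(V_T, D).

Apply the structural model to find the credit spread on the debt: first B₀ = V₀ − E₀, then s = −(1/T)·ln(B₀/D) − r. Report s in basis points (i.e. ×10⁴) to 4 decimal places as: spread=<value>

Work the structural quantities from V₀ = 135.3122 against face 67.5801:
d₁ = [ln(V₀/D) + (r + σ²/2)T] / (σ√T)
   = [ln(135.3122/67.5801) + (0.0688 + 0.5·0.4363²)·3.0262] / (0.4363·√3.0262)
   = [0.694271 + 0.496233] / 0.758986 = 1.568544
d₂ = d₁ − σ√T = 1.568544 − 0.758986 = 0.809558
N(d₁) = 0.941623,  N(d₂) = 0.790903,  e^(−rT) = 0.812043
E₀ = V₀·N(d₁) − D·e^(−rT)·N(d₂)
   = 135.3122·0.941623 − 67.5801·0.812043·0.790903 = 84.009970
B₀ = V₀ − E₀ = 135.3122 − 84.009970 = 51.302230
spread = −(1/T)·ln(B₀/D) − r = −(1/3.0262)·ln(51.302230/67.5801) − 0.0688 = 0.02226449
in basis points: 0.02226449 × 10⁴ = 222.6449 bp

spread=222.6449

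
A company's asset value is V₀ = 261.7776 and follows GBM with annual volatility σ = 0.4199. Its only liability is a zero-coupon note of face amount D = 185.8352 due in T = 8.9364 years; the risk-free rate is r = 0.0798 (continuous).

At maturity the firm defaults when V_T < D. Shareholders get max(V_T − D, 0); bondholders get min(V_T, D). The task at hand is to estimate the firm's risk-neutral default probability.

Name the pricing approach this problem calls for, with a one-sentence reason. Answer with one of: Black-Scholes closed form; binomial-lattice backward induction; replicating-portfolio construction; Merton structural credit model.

framework: Merton structural credit model

Key observation: assets follow a GBM and default happens iff V_T < 185.8352; valuing claims on that split (equity as a call, risky debt as the residual) is the structural model's definition.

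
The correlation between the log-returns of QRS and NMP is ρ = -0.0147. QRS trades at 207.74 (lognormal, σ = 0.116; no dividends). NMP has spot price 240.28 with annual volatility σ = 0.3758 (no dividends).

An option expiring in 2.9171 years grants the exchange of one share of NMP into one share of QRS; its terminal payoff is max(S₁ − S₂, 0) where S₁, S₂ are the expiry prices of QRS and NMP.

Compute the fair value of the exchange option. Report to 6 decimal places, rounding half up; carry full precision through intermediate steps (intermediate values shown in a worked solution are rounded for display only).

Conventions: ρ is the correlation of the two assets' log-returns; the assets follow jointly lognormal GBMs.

exchange price = 44.202523

σ_eff = √(σ₁² + σ₂² − 2ρσ₁σ₂) = √(0.116² + 0.3758² − 2·-0.0147·0.116·0.3758) = 0.394922
d₁ = (ln(S₁/S₂) + (q₂ − q₁ + σ_eff²/2)T) / (σ_eff√T) = (ln(207.74/240.28) + (0.0 − 0.0 + 0.077982)·2.9171) / 0.674508 = 0.121515
d₂ = d₁ − σ_eff√T = 0.121515 − 0.674508 = -0.552993
N(d₁) = 0.548358,  N(d₂) = 0.290134
V = S₁·e^{−q₁T}·N(d₁) − S₂·e^{−q₂T}·N(d₂) = 113.915960 − 69.713437 = 44.202523
Key observation: no risk-free rate is needed — with the second asset as numeraire the exchange option is a call on the ratio S₁/S₂, and r cancels out of the value.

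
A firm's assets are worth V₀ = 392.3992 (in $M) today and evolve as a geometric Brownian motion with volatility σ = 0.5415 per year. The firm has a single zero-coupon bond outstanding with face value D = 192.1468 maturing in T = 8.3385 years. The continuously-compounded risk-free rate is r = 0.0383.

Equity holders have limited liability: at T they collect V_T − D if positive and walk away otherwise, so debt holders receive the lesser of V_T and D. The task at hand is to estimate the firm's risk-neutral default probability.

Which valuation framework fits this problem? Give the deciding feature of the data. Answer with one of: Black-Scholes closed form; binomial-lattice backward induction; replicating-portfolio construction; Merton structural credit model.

framework: Merton structural credit model

Key observation: the asked-for credit quantity lives on the firm's capital structure — asset value, asset volatility, debt face 192.1468 — which is the structural model's domain.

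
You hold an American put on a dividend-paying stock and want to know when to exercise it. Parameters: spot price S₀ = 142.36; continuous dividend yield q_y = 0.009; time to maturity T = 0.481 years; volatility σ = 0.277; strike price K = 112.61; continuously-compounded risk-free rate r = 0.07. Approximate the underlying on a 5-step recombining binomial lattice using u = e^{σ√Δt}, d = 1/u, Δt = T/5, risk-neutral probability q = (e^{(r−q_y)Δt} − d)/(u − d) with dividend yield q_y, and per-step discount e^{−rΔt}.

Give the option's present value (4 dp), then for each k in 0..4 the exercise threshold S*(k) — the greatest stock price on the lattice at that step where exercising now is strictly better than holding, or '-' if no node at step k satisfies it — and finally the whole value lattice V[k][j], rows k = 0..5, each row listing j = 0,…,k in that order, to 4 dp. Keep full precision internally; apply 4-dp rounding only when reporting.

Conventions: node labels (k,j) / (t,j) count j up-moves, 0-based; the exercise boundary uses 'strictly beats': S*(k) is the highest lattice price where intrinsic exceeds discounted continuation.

Δt=0.09620  u=1.08971  d=0.91767  q=0.51274  discount=0.99329
step 5 (expiry): payoffs max(K−S,0) = 19.9640 2.5952 0.0000 0.0000 0.0000 0.0000
step 4: (k=4,j=0): S=100.9576, K−S=11.6524, hold=10.9840 ⇒ V=11.6524 exercise | (k=4,j=1): S=119.8846, K−S=0.0000, hold=1.2560 ⇒ V=1.2560 continue | (k=4,j=2): S=142.3600, K−S=0.0000, hold=0.0000 ⇒ V=0.0000 continue | (k=4,j=3): S=169.0490, K−S=0.0000, hold=0.0000 ⇒ V=0.0000 continue | (k=4,j=4): S=200.7414, K−S=0.0000, hold=0.0000 ⇒ V=0.0000 continue  boundary S*=100.9576
step 3: (k=3,j=0): S=110.0148, K−S=2.5952, hold=6.2793 ⇒ V=6.2793 continue | (k=3,j=1): S=130.6399, K−S=0.0000, hold=0.6079 ⇒ V=0.6079 continue | (k=3,j=2): S=155.1316, K−S=0.0000, hold=0.0000 ⇒ V=0.0000 continue | (k=3,j=3): S=184.2149, K−S=0.0000, hold=0.0000 ⇒ V=0.0000 continue  boundary S*=-
step 2: (k=2,j=0): S=119.8846, K−S=0.0000, hold=3.3487 ⇒ V=3.3487 continue | (k=2,j=1): S=142.3600, K−S=0.0000, hold=0.2942 ⇒ V=0.2942 continue | (k=2,j=2): S=169.0490, K−S=0.0000, hold=0.0000 ⇒ V=0.0000 continue  boundary S*=-
step 1: (k=1,j=0): S=130.6399, K−S=0.0000, hold=1.7706 ⇒ V=1.7706 continue | (k=1,j=1): S=155.1316, K−S=0.0000, hold=0.1424 ⇒ V=0.1424 continue  boundary S*=-
step 0: (k=0,j=0): S=142.3600, K−S=0.0000, hold=0.9295 ⇒ V=0.9295 continue  boundary S*=-

price = 0.9295
boundary = - - - - 100.9576
tree:
0.9295
1.7706 0.1424
3.3487 0.2942 0.0000
6.2793 0.6079 0.0000 0.0000
11.6524 1.2560 0.0000 0.0000 0.0000
19.9640 2.5952 0.0000 0.0000 0.0000 0.0000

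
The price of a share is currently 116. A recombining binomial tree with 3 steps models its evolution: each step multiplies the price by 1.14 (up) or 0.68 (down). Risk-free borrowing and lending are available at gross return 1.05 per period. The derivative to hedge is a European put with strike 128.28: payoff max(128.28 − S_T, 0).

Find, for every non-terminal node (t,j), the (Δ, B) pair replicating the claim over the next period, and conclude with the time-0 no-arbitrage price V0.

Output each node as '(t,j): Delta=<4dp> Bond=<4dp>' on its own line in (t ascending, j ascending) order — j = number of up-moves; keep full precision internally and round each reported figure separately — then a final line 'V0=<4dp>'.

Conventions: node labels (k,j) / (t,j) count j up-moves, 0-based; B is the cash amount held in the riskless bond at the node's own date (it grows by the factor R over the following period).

(0,0): Delta=-0.5207 Bond=74.8092
(1,0): Delta=-1.0000 Bond=116.3537
(1,1): Delta=-0.4512 Bond=69.3541
(2,0): Delta=-1.0000 Bond=122.1714
(2,1): Delta=-1.0000 Bond=122.1714
(2,2): Delta=-0.3716 Bond=60.8178
V0=14.4034

Under the risk-neutral measure, an up-move has probability p* = (R−d)/(u−d) = 0.8043 and values discount at R = 1.05.
Expiry values: V(3,0)=91.8059, V(3,1)=67.1322, V(3,2)=25.7676, V(3,3)=0.0000
(2,0): S=53.6384. Δ = (V_up−V_dn)/(S_up−S_dn) = (67.1322−91.8059)/(61.1478−36.4741) = -1.0000. V = [p*·67.1322 + (1−p*)·91.8059]/1.05 = 68.5330. B = V − Δ·S = 122.1714.
(2,1): S=89.9232. Δ = (V_up−V_dn)/(S_up−S_dn) = (25.7676−67.1322)/(102.5124−61.1478) = -1.0000. V = [p*·25.7676 + (1−p*)·67.1322]/1.05 = 32.2482. B = V − Δ·S = 122.1714.
(2,2): S=150.7536. Δ = (V_up−V_dn)/(S_up−S_dn) = (0.0000−25.7676)/(171.8591−102.5124) = -0.3716. V = [p*·0.0000 + (1−p*)·25.7676]/1.05 = 4.8014. B = V − Δ·S = 60.8178.
(1,0): S=78.8800. Δ = (V_up−V_dn)/(S_up−S_dn) = (32.2482−68.5330)/(89.9232−53.6384) = -1.0000. V = [p*·32.2482 + (1−p*)·68.5330]/1.05 = 37.4737. B = V − Δ·S = 116.3537.
(1,1): S=132.2400. Δ = (V_up−V_dn)/(S_up−S_dn) = (4.8014−32.2482)/(150.7536−89.9232) = -0.4512. V = [p*·4.8014 + (1−p*)·32.2482]/1.05 = 9.6871. B = V − Δ·S = 69.3541.
(0,0): S=116.0000. Δ = (V_up−V_dn)/(S_up−S_dn) = (9.6871−37.4737)/(132.2400−78.8800) = -0.5207. V = [p*·9.6871 + (1−p*)·37.4737]/1.05 = 14.4034. B = V − Δ·S = 74.8092.
Sanity check at the root: Δ(0,0)·S0 + B(0,0) reproduces V0 = 14.4034.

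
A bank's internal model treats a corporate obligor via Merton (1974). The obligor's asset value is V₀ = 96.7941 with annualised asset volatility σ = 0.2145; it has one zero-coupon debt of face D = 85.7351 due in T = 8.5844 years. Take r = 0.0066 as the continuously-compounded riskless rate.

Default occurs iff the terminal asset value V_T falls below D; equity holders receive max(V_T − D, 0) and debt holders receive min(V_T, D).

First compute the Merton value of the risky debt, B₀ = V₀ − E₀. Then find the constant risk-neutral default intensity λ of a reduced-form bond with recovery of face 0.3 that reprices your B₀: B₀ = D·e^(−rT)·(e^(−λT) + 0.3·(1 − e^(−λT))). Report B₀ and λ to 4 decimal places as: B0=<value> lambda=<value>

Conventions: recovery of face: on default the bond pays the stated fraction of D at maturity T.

B0=66.1324 lambda=0.0355

Equity is a call on the firm's assets struck at D = 85.7351:
d₁ = [ln(V₀/D) + (r + σ²/2)T] / (σ√T)
   = [ln(96.7941/85.7351) + (0.0066 + 0.5·0.2145²)·8.5844] / (0.2145·√8.5844)
   = [0.121324 + 0.254142] / 0.628467 = 0.597432
d₂ = d₁ − σ√T = 0.597432 − 0.628467 = -0.031035
N(d₁) = 0.724890,  N(d₂) = 0.487621,  e^(−rT) = 0.944918
E₀ = V₀·N(d₁) − D·e^(−rT)·N(d₂)
   = 96.7941·0.724890 − 85.7351·0.944918·0.487621 = 30.661662
B₀ = V₀ − E₀ = 96.7941 − 30.661662 = 66.132438
e^(−λT) = (B₀·e^(rT)/D − 0.3)/(1 − 0.3) = (66.1324·1.058293/85.7351 − 0.3)/0.7 = 0.73760276
λ = −ln(0.73760276)/8.5844 = 0.035454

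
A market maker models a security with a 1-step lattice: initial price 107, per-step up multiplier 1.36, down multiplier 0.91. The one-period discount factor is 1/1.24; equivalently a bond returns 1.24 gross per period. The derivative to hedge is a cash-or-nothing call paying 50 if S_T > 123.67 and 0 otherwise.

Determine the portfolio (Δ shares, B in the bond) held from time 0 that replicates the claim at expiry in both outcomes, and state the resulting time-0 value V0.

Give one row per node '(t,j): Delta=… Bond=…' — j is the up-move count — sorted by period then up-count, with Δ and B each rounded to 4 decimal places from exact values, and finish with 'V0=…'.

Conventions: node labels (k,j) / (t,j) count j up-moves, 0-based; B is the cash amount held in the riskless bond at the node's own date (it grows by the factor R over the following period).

Under the risk-neutral measure, an up-move has probability p* = (R−d)/(u−d) = 0.7333 and values discount at R = 1.24.
Expiry values: V(1,0)=0.0000, V(1,1)=50.0000
(0,0): S=107.0000. Δ = (V_up−V_dn)/(S_up−S_dn) = (50.0000−0.0000)/(145.5200−97.3700) = 1.0384. V = [p*·50.0000 + (1−p*)·0.0000]/1.24 = 29.5699. B = V − Δ·S = -81.5412.
Sanity check at the root: Δ(0,0)·S0 + B(0,0) reproduces V0 = 29.5699.

(0,0): Delta=1.0384 Bond=-81.5412
V0=29.5699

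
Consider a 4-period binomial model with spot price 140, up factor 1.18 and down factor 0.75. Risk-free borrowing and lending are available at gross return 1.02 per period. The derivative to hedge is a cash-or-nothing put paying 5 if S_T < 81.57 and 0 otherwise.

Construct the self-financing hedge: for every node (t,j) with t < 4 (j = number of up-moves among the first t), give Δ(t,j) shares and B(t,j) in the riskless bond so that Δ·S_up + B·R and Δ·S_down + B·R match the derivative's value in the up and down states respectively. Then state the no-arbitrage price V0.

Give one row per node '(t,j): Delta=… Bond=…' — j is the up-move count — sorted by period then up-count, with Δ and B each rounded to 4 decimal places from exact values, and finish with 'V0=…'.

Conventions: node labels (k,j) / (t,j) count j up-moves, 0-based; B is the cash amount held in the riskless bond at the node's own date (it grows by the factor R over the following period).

(0,0): Delta=-0.0204 Bond=3.5440
(1,0): Delta=-0.0497 Bond=6.6940
(1,1): Delta=-0.0094 Bond=1.7901
(2,0): Delta=-0.0909 Bond=10.0691
(2,1): Delta=-0.0342 Bond=4.9072
(2,2): Delta=0.0000 Bond=0.0000
(3,0): Delta=0.0000 Bond=4.9020
(3,1): Delta=-0.1251 Bond=13.4519
(3,2): Delta=0.0000 Bond=0.0000
(3,3): Delta=0.0000 Bond=0.0000
V0=0.6862

No-arbitrage ⇒ martingale measure with p* = (R−d)/(u−d) = 0.6279.
Terminal payoffs: V(4,0)=5.0000, V(4,1)=5.0000, V(4,2)=0.0000, V(4,3)=0.0000, V(4,4)=0.0000
(3,0): S=59.0625. Δ = (V_up−V_dn)/(S_up−S_dn) = (5.0000−5.0000)/(69.6937−44.2969) = 0.0000. V = [p*·5.0000 + (1−p*)·5.0000]/1.02 = 4.9020. B = V − Δ·S = 4.9020.
(3,1): S=92.9250. Δ = (V_up−V_dn)/(S_up−S_dn) = (0.0000−5.0000)/(109.6515−69.6937) = -0.1251. V = [p*·0.0000 + (1−p*)·5.0000]/1.02 = 1.8240. B = V − Δ·S = 13.4519.
(3,2): S=146.2020. Δ = (V_up−V_dn)/(S_up−S_dn) = (0.0000−0.0000)/(172.5184−109.6515) = 0.0000. V = [p*·0.0000 + (1−p*)·0.0000]/1.02 = 0.0000. B = V − Δ·S = 0.0000.
(3,3): S=230.0245. Δ = (V_up−V_dn)/(S_up−S_dn) = (0.0000−0.0000)/(271.4289−172.5184) = 0.0000. V = [p*·0.0000 + (1−p*)·0.0000]/1.02 = 0.0000. B = V − Δ·S = 0.0000.
(2,0): S=78.7500. Δ = (V_up−V_dn)/(S_up−S_dn) = (1.8240−4.9020)/(92.9250−59.0625) = -0.0909. V = [p*·1.8240 + (1−p*)·4.9020]/1.02 = 2.9111. B = V − Δ·S = 10.0691.
(2,1): S=123.9000. Δ = (V_up−V_dn)/(S_up−S_dn) = (0.0000−1.8240)/(146.2020−92.9250) = -0.0342. V = [p*·0.0000 + (1−p*)·1.8240]/1.02 = 0.6654. B = V − Δ·S = 4.9072.
(2,2): S=194.9360. Δ = (V_up−V_dn)/(S_up−S_dn) = (0.0000−0.0000)/(230.0245−146.2020) = 0.0000. V = [p*·0.0000 + (1−p*)·0.0000]/1.02 = 0.0000. B = V − Δ·S = 0.0000.
(1,0): S=105.0000. Δ = (V_up−V_dn)/(S_up−S_dn) = (0.6654−2.9111)/(123.9000−78.7500) = -0.0497. V = [p*·0.6654 + (1−p*)·2.9111]/1.02 = 1.4716. B = V − Δ·S = 6.6940.
(1,1): S=165.2000. Δ = (V_up−V_dn)/(S_up−S_dn) = (0.0000−0.6654)/(194.9360−123.9000) = -0.0094. V = [p*·0.0000 + (1−p*)·0.6654]/1.02 = 0.2427. B = V − Δ·S = 1.7901.
(0,0): S=140.0000. Δ = (V_up−V_dn)/(S_up−S_dn) = (0.2427−1.4716)/(165.2000−105.0000) = -0.0204. V = [p*·0.2427 + (1−p*)·1.4716]/1.02 = 0.6862. B = V − Δ·S = 3.5440.
Sanity check at the root: Δ(0,0)·S0 + B(0,0) reproduces V0 = 0.6862.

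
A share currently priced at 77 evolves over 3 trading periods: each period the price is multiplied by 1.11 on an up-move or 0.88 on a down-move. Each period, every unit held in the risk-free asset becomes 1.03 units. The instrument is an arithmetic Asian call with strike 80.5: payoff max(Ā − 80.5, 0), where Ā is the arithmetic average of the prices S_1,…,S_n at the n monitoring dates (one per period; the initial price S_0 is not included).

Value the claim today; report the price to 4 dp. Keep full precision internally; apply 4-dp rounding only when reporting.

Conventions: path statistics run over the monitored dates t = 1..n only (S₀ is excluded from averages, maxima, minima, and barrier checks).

price = 4.8640

Set p* = 0.6522 (from d < R < u); the path-dependent value is the discounted p*-expectation over all price paths.
Enumerate all 2^3 = 8 price paths (U = up ×1.11, D = down ×0.88); each path with k up-moves has probability p*^k·(1−p*)^(3−k).
DDD: Ā=59.9540, payoff=0.0000, prob=0.042081
UDD: Ā=75.6239, payoff=0.0000, prob=0.078902
DUD: Ā=69.7205, payoff=0.0000, prob=0.078902
UUD: Ā=87.9429, payoff=7.4429, prob=0.147941
DDU: Ā=64.5256, payoff=0.0000, prob=0.078902
UDU: Ā=81.3902, payoff=0.8902, prob=0.147941
DUU: Ā=75.4869, payoff=0.0000, prob=0.147941
UUU: Ā=95.2164, payoff=14.7164, prob=0.277390
Price = Σ prob·payoff / R^3 = 5.315003 / 1.092727 = 4.8640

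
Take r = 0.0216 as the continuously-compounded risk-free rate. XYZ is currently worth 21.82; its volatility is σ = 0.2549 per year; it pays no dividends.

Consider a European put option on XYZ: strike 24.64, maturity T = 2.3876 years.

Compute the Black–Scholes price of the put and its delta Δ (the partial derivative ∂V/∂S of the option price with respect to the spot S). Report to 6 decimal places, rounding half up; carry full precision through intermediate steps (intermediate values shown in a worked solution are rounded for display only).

price = 4.375559
Δ = -0.492309

σ√T = 0.2549·√2.3876 = 0.393868
d₁ = (ln(S/K) + (r+σ²/2)T) / (σ√T) = (ln(21.82/24.64) + (0.0216+0.2549²/2)·2.3876) / 0.393868 = (-0.121544 + 0.129138) / 0.393868 = 0.019281
d₂ = d₁ − σ√T = 0.019281 − 0.393868 = -0.374587
e^{−rT} = 0.949735
N(−d₁) = 0.492309,  N(−d₂) = 0.646016
Put price V = K·e^{−rT}·N(−d₂) − S·N(−d₁) = 15.117734 − 10.742175 = 4.375559
Δ = −N(−d₁) = -0.492309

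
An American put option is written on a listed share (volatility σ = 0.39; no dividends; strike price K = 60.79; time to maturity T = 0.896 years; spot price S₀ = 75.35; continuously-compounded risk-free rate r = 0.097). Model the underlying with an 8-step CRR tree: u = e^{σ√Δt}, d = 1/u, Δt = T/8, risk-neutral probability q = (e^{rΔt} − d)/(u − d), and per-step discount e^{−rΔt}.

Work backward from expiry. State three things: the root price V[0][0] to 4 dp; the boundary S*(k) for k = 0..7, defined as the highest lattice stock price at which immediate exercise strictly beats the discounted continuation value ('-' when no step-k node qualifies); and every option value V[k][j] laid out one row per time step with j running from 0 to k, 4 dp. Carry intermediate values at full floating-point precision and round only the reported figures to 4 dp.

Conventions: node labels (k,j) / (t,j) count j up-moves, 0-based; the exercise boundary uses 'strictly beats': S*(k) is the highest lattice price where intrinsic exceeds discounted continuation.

price = 3.0356
boundary = - - - - 44.7042 39.2342 44.7042 50.9369
tree:
3.0356
4.8138 1.3863
7.4399 2.3854 0.4529
11.1476 4.0250 0.8558 0.0743
16.0858 6.6260 1.6038 0.1529 0.0000
21.5558 10.5589 2.9764 0.3150 0.0000 0.0000
26.3565 16.0858 5.4571 0.6487 0.0000 0.0000 0.0000
30.5698 21.5558 9.8531 1.3360 0.0000 0.0000 0.0000 0.0000
34.2675 26.3565 16.0858 2.7515 0.0000 0.0000 0.0000 0.0000 0.0000

Δt=0.11200  u=1.13942  d=0.87764  q=0.50914  discount=0.98919
step 8 (expiry): payoffs max(K−S,0) = 34.2675 26.3565 16.0858 2.7515 0.0000 0.0000 0.0000 0.0000 0.0000
step 7: (k=7,j=0): S=30.2202, K−S=30.5698, hold=29.9129 ⇒ V=30.5698 exercise | (k=7,j=1): S=39.2342, K−S=21.5558, hold=20.8989 ⇒ V=21.5558 exercise | (k=7,j=2): S=50.9369, K−S=9.8531, hold=9.1963 ⇒ V=9.8531 exercise | (k=7,j=3): S=66.1302, K−S=0.0000, hold=1.3360 ⇒ V=1.3360 continue | (k=7,j=4): S=85.8553, K−S=0.0000, hold=0.0000 ⇒ V=0.0000 continue | (k=7,j=5): S=111.4639, K−S=0.0000, hold=0.0000 ⇒ V=0.0000 continue | (k=7,j=6): S=144.7110, K−S=0.0000, hold=0.0000 ⇒ V=0.0000 continue | (k=7,j=7): S=187.8750, K−S=0.0000, hold=0.0000 ⇒ V=0.0000 continue  boundary S*=50.9369
step 6: (k=6,j=0): S=34.4335, K−S=26.3565, hold=25.6996 ⇒ V=26.3565 exercise | (k=6,j=1): S=44.7042, K−S=16.0858, hold=15.4289 ⇒ V=16.0858 exercise | (k=6,j=2): S=58.0385, K−S=2.7515, hold=5.4571 ⇒ V=5.4571 continue | (k=6,j=3): S=75.3500, K−S=0.0000, hold=0.6487 ⇒ V=0.6487 continue | (k=6,j=4): S=97.8252, K−S=0.0000, hold=0.0000 ⇒ V=0.0000 continue | (k=6,j=5): S=127.0042, K−S=0.0000, hold=0.0000 ⇒ V=0.0000 continue | (k=6,j=6): S=164.8866, K−S=0.0000, hold=0.0000 ⇒ V=0.0000 continue  boundary S*=44.7042
step 5: (k=5,j=0): S=39.2342, K−S=21.5558, hold=20.8989 ⇒ V=21.5558 exercise | (k=5,j=1): S=50.9369, K−S=9.8531, hold=10.5589 ⇒ V=10.5589 continue | (k=5,j=2): S=66.1302, K−S=0.0000, hold=2.9764 ⇒ V=2.9764 continue | (k=5,j=3): S=85.8553, K−S=0.0000, hold=0.3150 ⇒ V=0.3150 continue | (k=5,j=4): S=111.4639, K−S=0.0000, hold=0.0000 ⇒ V=0.0000 continue | (k=5,j=5): S=144.7110, K−S=0.0000, hold=0.0000 ⇒ V=0.0000 continue  boundary S*=39.2342
step 4: (k=4,j=0): S=44.7042, K−S=16.0858, hold=15.7844 ⇒ V=16.0858 exercise | (k=4,j=1): S=58.0385, K−S=2.7515, hold=6.6260 ⇒ V=6.6260 continue | (k=4,j=2): S=75.3500, K−S=0.0000, hold=1.6038 ⇒ V=1.6038 continue | (k=4,j=3): S=97.8252, K−S=0.0000, hold=0.1529 ⇒ V=0.1529 continue | (k=4,j=4): S=127.0042, K−S=0.0000, hold=0.0000 ⇒ V=0.0000 continue  boundary S*=44.7042
step 3: (k=3,j=0): S=50.9369, K−S=9.8531, hold=11.1476 ⇒ V=11.1476 continue | (k=3,j=1): S=66.1302, K−S=0.0000, hold=4.0250 ⇒ V=4.0250 continue | (k=3,j=2): S=85.8553, K−S=0.0000, hold=0.8558 ⇒ V=0.8558 continue | (k=3,j=3): S=111.4639, K−S=0.0000, hold=0.0743 ⇒ V=0.0743 continue  boundary S*=-
step 2: (k=2,j=0): S=58.0385, K−S=2.7515, hold=7.4399 ⇒ V=7.4399 continue | (k=2,j=1): S=75.3500, K−S=0.0000, hold=2.3854 ⇒ V=2.3854 continue | (k=2,j=2): S=97.8252, K−S=0.0000, hold=0.4529 ⇒ V=0.4529 continue  boundary S*=-
step 1: (k=1,j=0): S=66.1302, K−S=0.0000, hold=4.8138 ⇒ V=4.8138 continue | (k=1,j=1): S=85.8553, K−S=0.0000, hold=1.3863 ⇒ V=1.3863 continue  boundary S*=-
step 0: (k=0,j=0): S=75.3500, K−S=0.0000, hold=3.0356 ⇒ V=3.0356 continue  boundary S*=-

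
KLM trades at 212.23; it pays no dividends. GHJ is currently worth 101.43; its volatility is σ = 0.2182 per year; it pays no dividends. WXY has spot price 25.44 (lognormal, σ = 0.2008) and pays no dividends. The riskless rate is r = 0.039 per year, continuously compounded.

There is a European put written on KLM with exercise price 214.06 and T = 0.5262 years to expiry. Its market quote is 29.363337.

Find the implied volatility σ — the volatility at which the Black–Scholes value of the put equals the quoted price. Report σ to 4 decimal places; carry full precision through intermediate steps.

sigma = 0.5041

At σ = 0.5041 the Black–Scholes value reproduces the quote:
σ√T = 0.5041·√0.5262 = 0.365672
d₁ = (ln(S/K) + (r+σ²/2)T) / (σ√T) = (ln(212.23/214.06) + (0.039+0.5041²/2)·0.5262) / 0.365672 = (-0.008586 + 0.087380) / 0.365672 = 0.215478
d₂ = d₁ − σ√T = 0.215478 − 0.365672 = -0.150195
e^{−rT} = 0.979687
N(−d₁) = 0.414698,  N(−d₂) = 0.559695
V = K·e^{−rT}·N(−d₂) − S·N(−d₁) = 117.374590 − 88.011253 = 29.363337 (matching the quote); vega is positive throughout, so no other σ reproduces this price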